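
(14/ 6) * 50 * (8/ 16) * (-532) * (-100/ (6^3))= 1163750/ 81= 14367.28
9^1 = 9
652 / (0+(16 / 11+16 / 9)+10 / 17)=548658 / 3215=170.66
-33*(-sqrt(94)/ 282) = 11*sqrt(94)/ 94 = 1.13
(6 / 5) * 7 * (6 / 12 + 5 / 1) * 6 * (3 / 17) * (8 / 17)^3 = 2128896 / 417605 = 5.10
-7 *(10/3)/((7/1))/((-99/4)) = 40/297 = 0.13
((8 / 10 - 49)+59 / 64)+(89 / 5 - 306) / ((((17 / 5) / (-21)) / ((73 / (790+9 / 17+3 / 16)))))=230185191 / 1966400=117.06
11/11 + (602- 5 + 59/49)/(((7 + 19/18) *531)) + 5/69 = 35065486/28924455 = 1.21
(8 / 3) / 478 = 4 / 717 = 0.01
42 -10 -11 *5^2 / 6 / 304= 58093 / 1824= 31.85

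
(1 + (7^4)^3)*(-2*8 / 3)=-221460595232 / 3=-73820198410.67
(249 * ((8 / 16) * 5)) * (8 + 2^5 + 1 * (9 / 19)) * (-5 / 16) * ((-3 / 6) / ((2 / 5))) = 23935125 / 2432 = 9841.75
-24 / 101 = -0.24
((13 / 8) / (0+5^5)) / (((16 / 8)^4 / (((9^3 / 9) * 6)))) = 3159 / 200000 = 0.02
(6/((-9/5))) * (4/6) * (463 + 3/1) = -9320/9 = -1035.56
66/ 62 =33/ 31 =1.06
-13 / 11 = -1.18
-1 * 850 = -850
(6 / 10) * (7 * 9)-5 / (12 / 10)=1009 / 30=33.63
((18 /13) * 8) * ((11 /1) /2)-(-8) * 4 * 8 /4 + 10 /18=14681 /117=125.48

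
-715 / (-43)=715 / 43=16.63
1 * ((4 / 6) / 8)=1 / 12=0.08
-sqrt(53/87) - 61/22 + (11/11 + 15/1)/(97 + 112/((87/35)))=-723275/271898 - sqrt(4611)/87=-3.44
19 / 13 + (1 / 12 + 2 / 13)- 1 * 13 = -1763 / 156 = -11.30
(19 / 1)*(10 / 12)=95 / 6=15.83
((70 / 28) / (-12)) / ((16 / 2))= -0.03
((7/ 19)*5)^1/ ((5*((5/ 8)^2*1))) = 448/ 475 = 0.94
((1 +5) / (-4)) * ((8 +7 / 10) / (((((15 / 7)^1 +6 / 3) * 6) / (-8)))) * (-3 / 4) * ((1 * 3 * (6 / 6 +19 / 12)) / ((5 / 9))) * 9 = -158193 / 400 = -395.48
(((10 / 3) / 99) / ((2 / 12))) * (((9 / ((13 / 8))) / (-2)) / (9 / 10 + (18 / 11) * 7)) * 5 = -4000 / 17667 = -0.23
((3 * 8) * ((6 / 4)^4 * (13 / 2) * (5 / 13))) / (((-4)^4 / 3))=3645 / 1024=3.56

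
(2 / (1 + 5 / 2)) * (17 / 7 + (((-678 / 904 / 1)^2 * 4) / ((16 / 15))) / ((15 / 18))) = 1111 / 392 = 2.83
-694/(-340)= 347/170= 2.04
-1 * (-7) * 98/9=686/9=76.22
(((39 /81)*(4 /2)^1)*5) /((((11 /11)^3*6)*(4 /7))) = 455 /324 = 1.40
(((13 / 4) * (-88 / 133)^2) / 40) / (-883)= -3146 / 78096935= -0.00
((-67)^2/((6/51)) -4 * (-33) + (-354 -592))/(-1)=-74685/2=-37342.50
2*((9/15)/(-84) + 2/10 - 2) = -253/70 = -3.61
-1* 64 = -64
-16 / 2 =-8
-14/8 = -7/4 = -1.75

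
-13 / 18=-0.72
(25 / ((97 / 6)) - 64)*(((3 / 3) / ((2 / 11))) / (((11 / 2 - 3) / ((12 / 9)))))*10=-533104 / 291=-1831.97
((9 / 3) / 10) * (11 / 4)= 33 / 40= 0.82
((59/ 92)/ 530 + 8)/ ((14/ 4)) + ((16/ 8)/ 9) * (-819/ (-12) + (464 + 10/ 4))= 62010707/ 511980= 121.12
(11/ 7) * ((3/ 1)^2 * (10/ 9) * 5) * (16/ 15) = 1760/ 21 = 83.81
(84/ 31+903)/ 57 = 15.89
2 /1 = 2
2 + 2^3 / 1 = 10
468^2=219024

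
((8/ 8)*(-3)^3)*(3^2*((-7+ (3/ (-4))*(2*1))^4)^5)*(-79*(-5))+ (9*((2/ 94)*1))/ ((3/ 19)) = -372033359114711044848171.60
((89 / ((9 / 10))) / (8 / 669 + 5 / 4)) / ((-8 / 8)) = -793880 / 10131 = -78.36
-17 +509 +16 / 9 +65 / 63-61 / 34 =352013 / 714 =493.02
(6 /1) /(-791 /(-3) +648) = 18 /2735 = 0.01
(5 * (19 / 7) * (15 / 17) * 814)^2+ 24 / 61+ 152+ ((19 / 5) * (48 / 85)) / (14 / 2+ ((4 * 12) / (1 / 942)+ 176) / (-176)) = 235964635384083666 / 2483485375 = 95013499.08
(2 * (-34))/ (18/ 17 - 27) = 1156/ 441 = 2.62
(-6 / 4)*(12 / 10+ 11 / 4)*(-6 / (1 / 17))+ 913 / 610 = 739133 / 1220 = 605.85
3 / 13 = 0.23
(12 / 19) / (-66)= -2 / 209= -0.01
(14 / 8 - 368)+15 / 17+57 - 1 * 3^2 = -21581 / 68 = -317.37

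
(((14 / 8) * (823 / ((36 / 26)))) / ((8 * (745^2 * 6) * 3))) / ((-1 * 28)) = -10699 / 23017996800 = -0.00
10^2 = 100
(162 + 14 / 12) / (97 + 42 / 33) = 10769 / 6486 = 1.66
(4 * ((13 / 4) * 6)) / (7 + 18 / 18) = 39 / 4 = 9.75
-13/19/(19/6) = -0.22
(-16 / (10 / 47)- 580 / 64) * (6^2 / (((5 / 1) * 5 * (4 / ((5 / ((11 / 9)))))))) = -546021 / 4400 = -124.10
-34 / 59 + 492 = 28994 / 59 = 491.42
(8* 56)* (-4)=-1792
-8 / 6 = -4 / 3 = -1.33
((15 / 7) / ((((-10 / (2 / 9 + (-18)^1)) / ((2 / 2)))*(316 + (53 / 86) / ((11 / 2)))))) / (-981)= -37840 / 3080282121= -0.00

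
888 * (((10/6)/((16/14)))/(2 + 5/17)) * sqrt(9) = 22015/13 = 1693.46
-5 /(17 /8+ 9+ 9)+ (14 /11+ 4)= 5.02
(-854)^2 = 729316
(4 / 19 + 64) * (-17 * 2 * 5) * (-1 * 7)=1451800 / 19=76410.53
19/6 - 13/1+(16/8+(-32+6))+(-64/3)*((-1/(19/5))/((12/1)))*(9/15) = -1275/38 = -33.55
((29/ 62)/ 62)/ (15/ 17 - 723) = -0.00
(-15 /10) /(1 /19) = -28.50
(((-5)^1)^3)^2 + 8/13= 203133/13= 15625.62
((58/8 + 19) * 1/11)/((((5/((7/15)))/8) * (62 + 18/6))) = 98/3575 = 0.03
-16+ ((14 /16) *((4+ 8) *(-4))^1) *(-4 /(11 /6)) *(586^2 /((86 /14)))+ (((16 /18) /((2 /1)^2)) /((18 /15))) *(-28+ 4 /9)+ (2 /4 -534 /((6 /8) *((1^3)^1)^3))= 1177410648251 /229878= 5121893.56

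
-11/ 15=-0.73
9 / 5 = 1.80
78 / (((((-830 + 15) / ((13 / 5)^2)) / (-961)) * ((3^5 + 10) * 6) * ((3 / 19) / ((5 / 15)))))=40115023 / 46393875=0.86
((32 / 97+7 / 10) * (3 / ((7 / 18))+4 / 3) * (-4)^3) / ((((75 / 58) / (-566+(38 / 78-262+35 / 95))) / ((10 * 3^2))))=1515241087488 / 44135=34331960.75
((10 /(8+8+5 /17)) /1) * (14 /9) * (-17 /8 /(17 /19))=-11305 /4986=-2.27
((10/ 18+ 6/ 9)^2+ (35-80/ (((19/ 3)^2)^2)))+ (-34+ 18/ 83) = 2331404864/ 876148083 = 2.66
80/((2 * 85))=8/17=0.47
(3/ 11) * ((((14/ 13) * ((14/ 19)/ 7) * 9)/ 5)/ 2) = 0.03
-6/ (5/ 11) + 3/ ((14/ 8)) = -402/ 35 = -11.49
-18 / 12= -3 / 2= -1.50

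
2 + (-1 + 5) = 6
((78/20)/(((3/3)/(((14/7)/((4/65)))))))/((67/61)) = 30927/268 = 115.40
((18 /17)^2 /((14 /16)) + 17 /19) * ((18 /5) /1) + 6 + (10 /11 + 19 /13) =16.20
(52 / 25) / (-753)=-52 / 18825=-0.00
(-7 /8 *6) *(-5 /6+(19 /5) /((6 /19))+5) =-1701 /20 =-85.05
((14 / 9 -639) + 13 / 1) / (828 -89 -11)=-1405 / 1638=-0.86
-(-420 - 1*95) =515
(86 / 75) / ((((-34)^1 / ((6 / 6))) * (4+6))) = -43 / 12750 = -0.00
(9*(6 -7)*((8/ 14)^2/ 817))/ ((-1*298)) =72/ 5964917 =0.00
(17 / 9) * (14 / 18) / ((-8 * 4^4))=-119 / 165888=-0.00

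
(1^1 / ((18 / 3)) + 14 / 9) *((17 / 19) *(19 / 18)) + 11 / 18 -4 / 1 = -571 / 324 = -1.76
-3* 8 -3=-27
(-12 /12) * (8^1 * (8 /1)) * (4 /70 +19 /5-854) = 380864 /7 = 54409.14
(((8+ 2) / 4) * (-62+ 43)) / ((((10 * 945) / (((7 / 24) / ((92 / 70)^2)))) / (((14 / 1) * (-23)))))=32585 / 119232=0.27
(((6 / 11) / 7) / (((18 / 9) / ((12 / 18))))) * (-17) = -34 / 77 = -0.44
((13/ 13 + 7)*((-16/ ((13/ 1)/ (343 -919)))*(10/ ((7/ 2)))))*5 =7372800/ 91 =81019.78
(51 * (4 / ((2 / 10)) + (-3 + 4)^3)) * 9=9639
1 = 1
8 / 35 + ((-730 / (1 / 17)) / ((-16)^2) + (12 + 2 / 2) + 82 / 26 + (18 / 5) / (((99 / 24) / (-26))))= -35097497 / 640640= -54.79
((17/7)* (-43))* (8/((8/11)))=-8041/7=-1148.71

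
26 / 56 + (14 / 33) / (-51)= 21487 / 47124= 0.46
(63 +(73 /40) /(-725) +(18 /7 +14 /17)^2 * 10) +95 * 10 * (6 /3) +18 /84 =853562853747 /410669000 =2078.47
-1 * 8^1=-8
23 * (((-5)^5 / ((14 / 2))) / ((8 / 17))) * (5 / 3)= -6109375 / 168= -36365.33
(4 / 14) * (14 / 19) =4 / 19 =0.21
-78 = -78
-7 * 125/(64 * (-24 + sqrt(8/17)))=875 * sqrt(34)/313088 + 44625/78272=0.59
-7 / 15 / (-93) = 7 / 1395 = 0.01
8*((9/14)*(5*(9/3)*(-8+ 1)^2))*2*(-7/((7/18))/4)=-34020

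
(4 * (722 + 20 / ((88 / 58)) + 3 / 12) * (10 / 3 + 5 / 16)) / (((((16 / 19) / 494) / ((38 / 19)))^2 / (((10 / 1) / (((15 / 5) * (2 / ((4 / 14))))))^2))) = 445426670869375 / 133056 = 3347663170.92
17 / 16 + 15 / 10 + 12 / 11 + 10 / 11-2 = 41 / 16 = 2.56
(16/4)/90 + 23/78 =397/1170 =0.34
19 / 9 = 2.11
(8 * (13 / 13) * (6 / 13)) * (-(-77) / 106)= 1848 / 689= 2.68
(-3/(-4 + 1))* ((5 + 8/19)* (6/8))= 309/76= 4.07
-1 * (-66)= 66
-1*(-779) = 779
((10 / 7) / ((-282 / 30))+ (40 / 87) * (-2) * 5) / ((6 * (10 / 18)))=-13595 / 9541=-1.42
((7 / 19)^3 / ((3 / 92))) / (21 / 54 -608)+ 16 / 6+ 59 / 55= 46254176371 / 12377785695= 3.74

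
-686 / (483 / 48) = -1568 / 23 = -68.17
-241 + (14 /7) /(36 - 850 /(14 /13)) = -1270807 /5273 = -241.00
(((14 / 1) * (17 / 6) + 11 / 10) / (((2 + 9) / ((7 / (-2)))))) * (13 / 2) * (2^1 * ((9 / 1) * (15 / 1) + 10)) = -3227497 / 132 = -24450.73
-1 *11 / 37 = -11 / 37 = -0.30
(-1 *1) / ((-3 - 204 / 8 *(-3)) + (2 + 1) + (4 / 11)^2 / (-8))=-242 / 18509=-0.01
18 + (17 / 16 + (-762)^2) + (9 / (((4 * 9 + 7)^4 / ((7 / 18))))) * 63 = 31762743343337 / 54700816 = 580663.06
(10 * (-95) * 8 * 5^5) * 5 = -118750000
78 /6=13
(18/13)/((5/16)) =288/65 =4.43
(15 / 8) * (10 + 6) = 30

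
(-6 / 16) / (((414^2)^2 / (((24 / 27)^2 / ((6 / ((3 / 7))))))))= -1 / 1388043821556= -0.00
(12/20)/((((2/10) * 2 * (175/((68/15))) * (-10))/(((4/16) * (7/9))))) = -17/22500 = -0.00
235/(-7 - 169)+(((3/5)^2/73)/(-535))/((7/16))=-1606162219/1202894000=-1.34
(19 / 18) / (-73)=-19 / 1314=-0.01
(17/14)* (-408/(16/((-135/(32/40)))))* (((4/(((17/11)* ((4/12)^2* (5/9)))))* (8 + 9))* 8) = 208574190/7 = 29796312.86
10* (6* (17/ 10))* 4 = 408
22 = 22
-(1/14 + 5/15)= -17/42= -0.40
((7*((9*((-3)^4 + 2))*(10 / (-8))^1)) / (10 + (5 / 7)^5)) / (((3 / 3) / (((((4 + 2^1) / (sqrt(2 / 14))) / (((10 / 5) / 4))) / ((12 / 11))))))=-322240611*sqrt(7) / 45652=-18675.38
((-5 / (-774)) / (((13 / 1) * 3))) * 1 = 5 / 30186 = 0.00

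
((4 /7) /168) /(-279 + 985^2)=1 /285164124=0.00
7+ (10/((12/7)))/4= 203/24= 8.46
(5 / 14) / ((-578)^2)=5 / 4677176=0.00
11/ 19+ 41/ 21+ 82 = 33728/ 399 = 84.53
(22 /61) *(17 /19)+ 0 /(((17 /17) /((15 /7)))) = 374 /1159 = 0.32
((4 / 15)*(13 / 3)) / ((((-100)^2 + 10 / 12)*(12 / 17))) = 442 / 2700225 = 0.00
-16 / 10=-8 / 5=-1.60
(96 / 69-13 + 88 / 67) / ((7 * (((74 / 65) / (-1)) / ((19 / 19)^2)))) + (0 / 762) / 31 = 1.29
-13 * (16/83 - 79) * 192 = 196702.84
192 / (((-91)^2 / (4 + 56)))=11520 / 8281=1.39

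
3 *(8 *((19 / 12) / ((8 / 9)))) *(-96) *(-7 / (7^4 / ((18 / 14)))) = 15.38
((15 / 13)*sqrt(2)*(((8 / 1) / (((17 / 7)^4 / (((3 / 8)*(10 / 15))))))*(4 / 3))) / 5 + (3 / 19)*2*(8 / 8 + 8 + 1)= 19208*sqrt(2) / 1085773 + 60 / 19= 3.18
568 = 568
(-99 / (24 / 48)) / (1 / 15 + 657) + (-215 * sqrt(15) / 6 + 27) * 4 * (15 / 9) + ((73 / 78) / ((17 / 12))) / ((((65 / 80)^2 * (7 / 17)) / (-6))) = 162517101 / 984256 - 2150 * sqrt(15) / 9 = -760.10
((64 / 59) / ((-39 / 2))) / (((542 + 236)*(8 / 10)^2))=-100 / 895089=-0.00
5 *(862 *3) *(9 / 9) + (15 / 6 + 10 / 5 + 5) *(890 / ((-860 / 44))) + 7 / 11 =5911580 / 473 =12498.05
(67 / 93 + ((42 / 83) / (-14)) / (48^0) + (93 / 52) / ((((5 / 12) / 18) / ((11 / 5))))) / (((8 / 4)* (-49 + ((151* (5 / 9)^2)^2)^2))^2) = 16527768358125671072541 / 8621637959156009748251256814222400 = 0.00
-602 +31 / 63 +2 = -37769 / 63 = -599.51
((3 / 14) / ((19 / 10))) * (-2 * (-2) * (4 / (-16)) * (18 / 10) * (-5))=135 / 133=1.02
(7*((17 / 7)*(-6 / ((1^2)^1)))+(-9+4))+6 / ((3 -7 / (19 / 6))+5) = -105.96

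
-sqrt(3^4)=-9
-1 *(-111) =111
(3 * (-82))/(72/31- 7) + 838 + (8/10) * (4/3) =387872/435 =891.66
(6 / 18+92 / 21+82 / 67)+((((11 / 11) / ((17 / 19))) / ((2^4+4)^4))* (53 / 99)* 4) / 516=96742879672283 / 16291709280000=5.94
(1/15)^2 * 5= 1/45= 0.02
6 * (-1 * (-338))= 2028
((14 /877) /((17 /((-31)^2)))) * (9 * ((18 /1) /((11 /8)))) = 17436384 /163999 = 106.32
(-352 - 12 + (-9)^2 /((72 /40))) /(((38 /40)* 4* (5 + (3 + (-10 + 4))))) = -41.97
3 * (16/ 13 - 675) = -26277/ 13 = -2021.31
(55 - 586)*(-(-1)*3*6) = -9558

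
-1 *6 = -6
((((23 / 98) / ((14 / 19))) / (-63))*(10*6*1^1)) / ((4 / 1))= -2185 / 28812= -0.08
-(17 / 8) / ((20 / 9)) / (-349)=153 / 55840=0.00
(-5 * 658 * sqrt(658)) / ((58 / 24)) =-39480 * sqrt(658) / 29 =-34921.44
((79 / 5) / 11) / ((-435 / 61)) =-4819 / 23925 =-0.20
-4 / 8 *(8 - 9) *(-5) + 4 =3 / 2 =1.50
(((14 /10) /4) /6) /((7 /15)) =1 /8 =0.12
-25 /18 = -1.39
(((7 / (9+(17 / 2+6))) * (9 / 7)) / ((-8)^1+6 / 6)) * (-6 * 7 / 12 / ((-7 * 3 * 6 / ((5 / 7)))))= -5 / 4606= -0.00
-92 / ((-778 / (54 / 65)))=0.10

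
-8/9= -0.89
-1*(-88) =88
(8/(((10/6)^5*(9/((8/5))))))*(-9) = -15552/15625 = -1.00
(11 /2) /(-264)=-1 /48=-0.02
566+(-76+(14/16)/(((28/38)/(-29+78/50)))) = 457.42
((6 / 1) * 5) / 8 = 15 / 4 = 3.75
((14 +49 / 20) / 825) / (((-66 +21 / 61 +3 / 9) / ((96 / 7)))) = -34404 / 8218375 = -0.00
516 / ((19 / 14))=7224 / 19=380.21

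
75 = 75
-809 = -809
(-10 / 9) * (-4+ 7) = -10 / 3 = -3.33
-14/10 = -7/5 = -1.40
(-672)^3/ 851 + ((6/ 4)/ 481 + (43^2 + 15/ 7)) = -54943820345/ 154882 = -354746.33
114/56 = 57/28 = 2.04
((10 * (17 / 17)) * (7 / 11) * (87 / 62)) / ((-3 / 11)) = -1015 / 31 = -32.74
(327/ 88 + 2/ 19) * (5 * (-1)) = -31945/ 1672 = -19.11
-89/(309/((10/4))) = -445/618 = -0.72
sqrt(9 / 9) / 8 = 1 / 8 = 0.12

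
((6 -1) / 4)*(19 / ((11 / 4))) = 95 / 11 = 8.64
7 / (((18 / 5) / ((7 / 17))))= 245 / 306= 0.80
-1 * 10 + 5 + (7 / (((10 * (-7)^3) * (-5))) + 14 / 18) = -93091 / 22050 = -4.22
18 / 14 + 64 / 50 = 2.57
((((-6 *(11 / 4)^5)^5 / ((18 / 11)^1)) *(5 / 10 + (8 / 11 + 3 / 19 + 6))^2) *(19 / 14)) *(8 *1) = -362045727638986862515713520859469 / 1337006139375616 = -270788380828275623.99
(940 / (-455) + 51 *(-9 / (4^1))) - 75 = -69821 / 364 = -191.82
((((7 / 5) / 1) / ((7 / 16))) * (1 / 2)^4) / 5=1 / 25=0.04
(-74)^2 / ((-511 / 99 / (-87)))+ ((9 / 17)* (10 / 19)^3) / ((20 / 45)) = 5499566122914 / 59584133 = 92299.17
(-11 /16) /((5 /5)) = -11 /16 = -0.69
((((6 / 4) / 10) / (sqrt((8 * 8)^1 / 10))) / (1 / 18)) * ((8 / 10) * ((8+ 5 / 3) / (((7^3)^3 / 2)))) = 261 * sqrt(10) / 2017680350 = 0.00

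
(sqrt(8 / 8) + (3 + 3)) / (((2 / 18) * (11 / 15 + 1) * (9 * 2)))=105 / 52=2.02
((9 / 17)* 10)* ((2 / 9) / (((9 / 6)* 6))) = 0.13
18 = 18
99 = 99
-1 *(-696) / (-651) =-1.07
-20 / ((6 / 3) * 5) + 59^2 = 3479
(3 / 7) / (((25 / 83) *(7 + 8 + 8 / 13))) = 3237 / 35525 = 0.09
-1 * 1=-1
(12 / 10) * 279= 1674 / 5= 334.80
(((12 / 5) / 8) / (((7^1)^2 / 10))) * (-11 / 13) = -0.05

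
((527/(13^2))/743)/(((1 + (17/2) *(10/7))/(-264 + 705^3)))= 111895.43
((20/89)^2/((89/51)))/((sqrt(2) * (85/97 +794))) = 329800 * sqrt(2)/18118408269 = 0.00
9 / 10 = 0.90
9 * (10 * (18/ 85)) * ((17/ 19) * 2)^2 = 22032/ 361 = 61.03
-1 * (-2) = 2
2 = 2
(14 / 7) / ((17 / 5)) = 10 / 17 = 0.59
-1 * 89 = -89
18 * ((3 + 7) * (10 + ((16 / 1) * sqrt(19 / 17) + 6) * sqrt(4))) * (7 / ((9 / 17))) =52360 + 4480 * sqrt(323) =132875.46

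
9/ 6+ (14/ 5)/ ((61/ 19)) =1447/ 610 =2.37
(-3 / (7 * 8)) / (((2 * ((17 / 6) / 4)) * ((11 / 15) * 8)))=-135 / 20944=-0.01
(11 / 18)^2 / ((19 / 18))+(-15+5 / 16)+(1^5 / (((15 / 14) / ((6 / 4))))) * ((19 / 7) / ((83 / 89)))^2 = -1632266939 / 659690640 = -2.47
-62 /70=-0.89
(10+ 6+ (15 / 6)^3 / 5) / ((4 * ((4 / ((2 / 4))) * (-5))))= -153 / 1280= -0.12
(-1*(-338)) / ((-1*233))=-338 / 233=-1.45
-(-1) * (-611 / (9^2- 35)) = -611 / 46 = -13.28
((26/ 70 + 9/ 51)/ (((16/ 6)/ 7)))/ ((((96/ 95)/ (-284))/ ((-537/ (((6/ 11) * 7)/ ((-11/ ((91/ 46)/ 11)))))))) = -1204920730849/ 346528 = -3477123.73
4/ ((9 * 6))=2/ 27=0.07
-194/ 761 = -0.25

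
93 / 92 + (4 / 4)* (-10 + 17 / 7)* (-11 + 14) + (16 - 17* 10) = -113153 / 644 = -175.70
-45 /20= -9 /4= -2.25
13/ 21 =0.62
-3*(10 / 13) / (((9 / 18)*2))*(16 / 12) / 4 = -10 / 13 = -0.77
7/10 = 0.70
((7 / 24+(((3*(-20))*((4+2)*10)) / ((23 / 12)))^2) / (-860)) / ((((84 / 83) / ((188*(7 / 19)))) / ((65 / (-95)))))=2271423286670239 / 11824800480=192089.78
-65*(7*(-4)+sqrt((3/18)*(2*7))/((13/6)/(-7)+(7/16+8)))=1820- 7280*sqrt(21)/2731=1807.78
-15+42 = 27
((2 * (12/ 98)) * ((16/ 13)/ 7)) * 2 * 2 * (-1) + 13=57199/ 4459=12.83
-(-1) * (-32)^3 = -32768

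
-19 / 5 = -3.80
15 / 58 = 0.26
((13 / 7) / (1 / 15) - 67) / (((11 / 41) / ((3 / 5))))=-33702 / 385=-87.54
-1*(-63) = 63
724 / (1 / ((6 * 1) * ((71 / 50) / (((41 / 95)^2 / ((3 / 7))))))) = 167011596 / 11767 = 14193.22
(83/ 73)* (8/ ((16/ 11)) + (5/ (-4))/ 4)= 6889/ 1168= 5.90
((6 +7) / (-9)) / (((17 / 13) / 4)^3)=-41.34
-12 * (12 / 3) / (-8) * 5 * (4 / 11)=120 / 11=10.91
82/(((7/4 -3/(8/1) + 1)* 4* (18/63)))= 574/19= 30.21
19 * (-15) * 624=-177840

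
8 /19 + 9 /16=0.98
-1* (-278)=278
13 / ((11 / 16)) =208 / 11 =18.91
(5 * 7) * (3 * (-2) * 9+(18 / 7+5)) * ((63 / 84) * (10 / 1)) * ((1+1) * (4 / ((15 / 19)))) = -123500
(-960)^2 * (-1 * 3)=-2764800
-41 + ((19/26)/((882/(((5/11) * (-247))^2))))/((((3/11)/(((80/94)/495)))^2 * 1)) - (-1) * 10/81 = -3512505038951/85930473321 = -40.88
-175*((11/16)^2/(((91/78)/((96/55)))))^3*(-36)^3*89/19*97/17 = 6106535033643/79135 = 77166045.79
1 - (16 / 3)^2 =-247 / 9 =-27.44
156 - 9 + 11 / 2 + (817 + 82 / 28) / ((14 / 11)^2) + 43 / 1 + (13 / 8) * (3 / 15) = 4815757 / 6860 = 702.01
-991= -991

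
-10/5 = -2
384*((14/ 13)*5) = 26880/ 13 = 2067.69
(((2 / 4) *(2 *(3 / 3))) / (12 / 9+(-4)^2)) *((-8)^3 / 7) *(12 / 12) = -384 / 91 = -4.22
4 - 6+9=7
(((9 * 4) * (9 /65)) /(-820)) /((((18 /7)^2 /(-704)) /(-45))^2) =-74373376 /533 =-139537.29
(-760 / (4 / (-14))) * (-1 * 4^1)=-10640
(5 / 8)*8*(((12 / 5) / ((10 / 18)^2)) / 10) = 486 / 125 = 3.89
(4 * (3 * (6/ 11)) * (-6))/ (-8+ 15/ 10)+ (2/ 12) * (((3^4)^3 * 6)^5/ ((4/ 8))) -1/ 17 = 267113131748195131206503396353362097/ 2431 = 109877882249360399509051200000000.00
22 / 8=11 / 4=2.75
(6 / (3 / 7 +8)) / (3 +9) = 7 / 118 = 0.06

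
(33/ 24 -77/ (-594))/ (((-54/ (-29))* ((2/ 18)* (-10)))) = -1885/ 2592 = -0.73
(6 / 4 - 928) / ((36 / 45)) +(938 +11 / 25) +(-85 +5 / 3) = -181811 / 600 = -303.02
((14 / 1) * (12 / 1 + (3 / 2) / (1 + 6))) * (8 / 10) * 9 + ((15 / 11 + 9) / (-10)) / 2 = 27075 / 22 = 1230.68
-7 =-7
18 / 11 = 1.64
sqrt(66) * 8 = 8 * sqrt(66) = 64.99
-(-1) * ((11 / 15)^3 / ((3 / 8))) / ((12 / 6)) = 5324 / 10125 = 0.53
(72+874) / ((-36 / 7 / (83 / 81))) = -274813 / 1458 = -188.49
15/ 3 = 5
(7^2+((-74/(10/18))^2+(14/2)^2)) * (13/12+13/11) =6061627/150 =40410.85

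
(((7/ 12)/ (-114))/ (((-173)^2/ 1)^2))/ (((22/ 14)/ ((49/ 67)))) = -0.00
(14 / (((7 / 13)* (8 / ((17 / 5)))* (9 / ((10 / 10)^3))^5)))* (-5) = -221 / 236196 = -0.00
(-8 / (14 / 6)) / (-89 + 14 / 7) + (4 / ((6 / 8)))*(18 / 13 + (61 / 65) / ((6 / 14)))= 2268536 / 118755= 19.10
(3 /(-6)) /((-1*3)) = 1 /6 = 0.17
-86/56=-43/28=-1.54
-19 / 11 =-1.73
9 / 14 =0.64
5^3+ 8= 133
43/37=1.16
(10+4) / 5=14 / 5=2.80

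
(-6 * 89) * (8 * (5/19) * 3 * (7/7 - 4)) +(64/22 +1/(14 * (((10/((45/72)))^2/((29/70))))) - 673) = 495385396141/52433920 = 9447.80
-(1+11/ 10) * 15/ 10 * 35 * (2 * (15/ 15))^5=-3528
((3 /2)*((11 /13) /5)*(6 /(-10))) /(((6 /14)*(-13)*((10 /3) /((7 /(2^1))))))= 0.03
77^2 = 5929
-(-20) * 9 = 180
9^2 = 81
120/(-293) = -120/293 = -0.41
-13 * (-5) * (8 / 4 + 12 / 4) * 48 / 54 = 2600 / 9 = 288.89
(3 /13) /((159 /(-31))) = -31 /689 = -0.04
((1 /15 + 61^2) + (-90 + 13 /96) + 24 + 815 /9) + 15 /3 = 5401091 /1440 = 3750.76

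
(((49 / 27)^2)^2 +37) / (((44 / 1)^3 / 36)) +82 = 51570521723 / 628753752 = 82.02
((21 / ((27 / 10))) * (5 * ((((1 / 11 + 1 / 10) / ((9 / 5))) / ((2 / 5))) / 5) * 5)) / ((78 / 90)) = 30625 / 2574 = 11.90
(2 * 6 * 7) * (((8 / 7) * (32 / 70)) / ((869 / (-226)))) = -347136 / 30415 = -11.41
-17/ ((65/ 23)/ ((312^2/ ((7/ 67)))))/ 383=-196163136/ 13405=-14633.58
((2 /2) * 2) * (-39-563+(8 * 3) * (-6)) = -1492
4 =4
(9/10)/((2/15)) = 6.75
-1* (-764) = 764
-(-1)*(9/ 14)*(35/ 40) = 9/ 16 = 0.56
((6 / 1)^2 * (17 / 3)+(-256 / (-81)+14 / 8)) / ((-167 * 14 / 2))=-67687 / 378756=-0.18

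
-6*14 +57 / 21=-569 / 7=-81.29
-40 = -40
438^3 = 84027672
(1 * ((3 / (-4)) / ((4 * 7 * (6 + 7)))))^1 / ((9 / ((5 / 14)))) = -5 / 61152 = -0.00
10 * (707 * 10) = 70700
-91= -91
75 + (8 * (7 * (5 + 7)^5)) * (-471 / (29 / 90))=-590687352705 / 29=-20368529403.62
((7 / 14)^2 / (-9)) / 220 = -1 / 7920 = -0.00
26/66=13/33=0.39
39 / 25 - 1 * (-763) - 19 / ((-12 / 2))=115159 / 150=767.73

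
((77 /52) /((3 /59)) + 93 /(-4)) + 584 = 23005 /39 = 589.87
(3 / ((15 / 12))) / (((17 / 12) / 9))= 1296 / 85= 15.25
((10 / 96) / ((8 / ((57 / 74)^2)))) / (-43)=-5415 / 30139904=-0.00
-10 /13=-0.77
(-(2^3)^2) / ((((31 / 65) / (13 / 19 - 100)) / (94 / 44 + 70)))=6228911520 / 6479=961400.14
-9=-9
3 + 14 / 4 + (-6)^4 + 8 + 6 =2633 / 2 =1316.50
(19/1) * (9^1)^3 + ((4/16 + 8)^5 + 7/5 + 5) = 52075.56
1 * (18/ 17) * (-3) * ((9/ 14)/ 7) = -243/ 833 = -0.29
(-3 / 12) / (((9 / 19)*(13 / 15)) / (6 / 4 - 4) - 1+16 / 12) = -1425 / 964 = -1.48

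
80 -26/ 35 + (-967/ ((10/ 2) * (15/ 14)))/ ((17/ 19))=-122.49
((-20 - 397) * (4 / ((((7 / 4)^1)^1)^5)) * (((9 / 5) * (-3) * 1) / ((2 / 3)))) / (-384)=-180144 / 84035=-2.14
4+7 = 11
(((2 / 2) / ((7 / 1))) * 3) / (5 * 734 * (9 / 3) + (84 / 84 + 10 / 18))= 0.00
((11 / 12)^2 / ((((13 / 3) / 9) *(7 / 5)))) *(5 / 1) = 9075 / 1456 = 6.23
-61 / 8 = -7.62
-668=-668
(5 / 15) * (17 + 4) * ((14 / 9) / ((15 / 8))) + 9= 14.81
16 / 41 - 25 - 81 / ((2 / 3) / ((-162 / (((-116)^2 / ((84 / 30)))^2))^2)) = -646078247424337470443 / 26252931752193280000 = -24.61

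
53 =53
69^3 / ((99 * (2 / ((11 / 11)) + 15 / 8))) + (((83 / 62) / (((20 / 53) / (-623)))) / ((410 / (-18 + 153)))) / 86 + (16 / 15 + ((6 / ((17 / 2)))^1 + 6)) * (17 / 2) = 263731711109 / 288567840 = 913.93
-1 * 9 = -9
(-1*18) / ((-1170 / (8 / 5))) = 8 / 325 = 0.02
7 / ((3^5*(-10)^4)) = 7 / 2430000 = 0.00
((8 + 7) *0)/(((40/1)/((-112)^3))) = 0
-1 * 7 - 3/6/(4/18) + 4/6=-8.58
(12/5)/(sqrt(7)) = 12*sqrt(7)/35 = 0.91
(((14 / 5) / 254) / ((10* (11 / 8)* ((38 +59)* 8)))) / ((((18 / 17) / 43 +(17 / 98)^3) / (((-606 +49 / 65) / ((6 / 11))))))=-47367345548306 / 1233103413852375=-0.04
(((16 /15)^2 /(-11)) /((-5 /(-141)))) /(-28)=3008 /28875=0.10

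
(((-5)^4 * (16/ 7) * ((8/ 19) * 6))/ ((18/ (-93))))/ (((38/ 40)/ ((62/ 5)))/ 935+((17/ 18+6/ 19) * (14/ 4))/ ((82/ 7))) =-6631188300000/ 133933499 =-49511.05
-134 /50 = -67 /25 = -2.68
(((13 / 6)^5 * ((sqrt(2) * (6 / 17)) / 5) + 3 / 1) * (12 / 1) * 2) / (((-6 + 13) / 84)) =864 + 742586 * sqrt(2) / 765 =2236.78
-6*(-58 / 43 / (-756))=-29 / 2709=-0.01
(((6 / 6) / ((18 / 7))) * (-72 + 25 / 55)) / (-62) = 5509 / 12276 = 0.45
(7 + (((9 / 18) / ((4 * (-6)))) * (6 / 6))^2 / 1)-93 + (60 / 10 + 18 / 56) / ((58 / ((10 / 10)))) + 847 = 355980011 / 467712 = 761.11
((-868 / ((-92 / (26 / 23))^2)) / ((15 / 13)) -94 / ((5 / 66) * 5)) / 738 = -5210784437 / 15489199350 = -0.34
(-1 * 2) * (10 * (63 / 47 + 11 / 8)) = -5105 / 94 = -54.31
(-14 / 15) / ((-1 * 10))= 7 / 75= 0.09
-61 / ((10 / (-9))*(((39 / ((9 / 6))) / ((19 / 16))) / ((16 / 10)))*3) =3477 / 2600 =1.34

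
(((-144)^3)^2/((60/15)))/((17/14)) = 31206351568896/17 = 1835667739346.82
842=842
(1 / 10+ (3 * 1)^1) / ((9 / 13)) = 403 / 90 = 4.48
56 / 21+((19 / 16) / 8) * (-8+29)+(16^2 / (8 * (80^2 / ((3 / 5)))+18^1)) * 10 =285822527 / 49162368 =5.81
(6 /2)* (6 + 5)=33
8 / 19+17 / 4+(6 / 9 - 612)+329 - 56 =-76075 / 228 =-333.66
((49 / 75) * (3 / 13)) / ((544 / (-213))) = -10437 / 176800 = -0.06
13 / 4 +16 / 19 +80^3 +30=38914591 / 76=512034.09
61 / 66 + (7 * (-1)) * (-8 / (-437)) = 22961 / 28842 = 0.80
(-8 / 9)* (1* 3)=-8 / 3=-2.67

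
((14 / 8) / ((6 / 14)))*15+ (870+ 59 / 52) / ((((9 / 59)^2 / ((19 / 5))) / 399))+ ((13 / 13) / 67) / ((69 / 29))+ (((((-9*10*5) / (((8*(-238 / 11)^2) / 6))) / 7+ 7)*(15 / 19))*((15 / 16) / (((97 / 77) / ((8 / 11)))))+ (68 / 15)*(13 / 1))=12820669532181865546319 / 225865030115088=56762525.50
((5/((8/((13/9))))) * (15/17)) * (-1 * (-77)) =25025/408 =61.34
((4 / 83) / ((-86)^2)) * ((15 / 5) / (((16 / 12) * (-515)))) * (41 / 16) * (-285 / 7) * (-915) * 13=-250187535 / 7081581248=-0.04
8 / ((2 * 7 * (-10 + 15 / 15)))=-4 / 63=-0.06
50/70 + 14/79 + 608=608.89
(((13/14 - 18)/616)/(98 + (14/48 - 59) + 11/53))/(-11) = 38001/595781494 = 0.00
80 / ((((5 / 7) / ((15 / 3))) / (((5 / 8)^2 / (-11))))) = -875 / 44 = -19.89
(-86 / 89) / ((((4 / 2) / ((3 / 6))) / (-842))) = 18103 / 89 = 203.40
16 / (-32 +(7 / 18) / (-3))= -864 / 1735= -0.50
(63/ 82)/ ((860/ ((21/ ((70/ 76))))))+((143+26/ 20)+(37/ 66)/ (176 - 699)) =439129228829/ 3042761700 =144.32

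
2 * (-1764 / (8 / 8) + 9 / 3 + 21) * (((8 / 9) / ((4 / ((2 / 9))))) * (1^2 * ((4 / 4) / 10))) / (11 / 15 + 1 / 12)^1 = -9280 / 441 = -21.04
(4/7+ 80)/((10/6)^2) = 5076/175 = 29.01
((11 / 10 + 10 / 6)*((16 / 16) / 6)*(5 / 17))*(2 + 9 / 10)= 2407 / 6120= 0.39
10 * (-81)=-810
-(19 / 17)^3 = -6859 / 4913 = -1.40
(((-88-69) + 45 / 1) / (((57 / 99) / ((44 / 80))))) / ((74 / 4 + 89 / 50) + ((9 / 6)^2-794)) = 0.14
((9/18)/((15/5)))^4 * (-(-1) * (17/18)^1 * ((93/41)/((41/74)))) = 19499/6535728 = 0.00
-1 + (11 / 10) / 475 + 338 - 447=-522489 / 4750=-110.00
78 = 78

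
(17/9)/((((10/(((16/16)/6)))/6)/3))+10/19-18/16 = -73/2280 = -0.03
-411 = -411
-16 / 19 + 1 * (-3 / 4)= -121 / 76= -1.59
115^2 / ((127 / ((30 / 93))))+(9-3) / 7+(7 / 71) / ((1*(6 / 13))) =406940341 / 11740134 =34.66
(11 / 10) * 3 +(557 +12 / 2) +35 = 6013 / 10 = 601.30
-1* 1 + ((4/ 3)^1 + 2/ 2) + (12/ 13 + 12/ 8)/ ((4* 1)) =605/ 312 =1.94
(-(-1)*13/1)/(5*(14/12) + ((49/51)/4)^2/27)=14607216/6556921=2.23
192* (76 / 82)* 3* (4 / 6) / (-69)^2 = 4864 / 65067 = 0.07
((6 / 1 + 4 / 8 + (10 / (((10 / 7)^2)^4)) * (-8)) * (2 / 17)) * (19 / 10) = 44843781 / 106250000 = 0.42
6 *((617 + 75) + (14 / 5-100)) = 17844 / 5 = 3568.80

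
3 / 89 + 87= 7746 / 89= 87.03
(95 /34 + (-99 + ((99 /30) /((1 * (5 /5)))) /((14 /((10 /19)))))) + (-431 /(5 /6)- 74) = -7769721 /11305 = -687.28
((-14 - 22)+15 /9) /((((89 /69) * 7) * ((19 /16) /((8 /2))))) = -12.81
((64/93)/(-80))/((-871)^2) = -4/352768065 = -0.00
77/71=1.08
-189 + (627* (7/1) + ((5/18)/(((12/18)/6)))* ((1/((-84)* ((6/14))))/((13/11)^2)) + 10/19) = 971116585/231192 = 4200.48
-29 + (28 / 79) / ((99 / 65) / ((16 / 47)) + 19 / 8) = -16289673 / 562717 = -28.95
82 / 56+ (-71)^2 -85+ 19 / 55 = 7635027 / 1540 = 4957.81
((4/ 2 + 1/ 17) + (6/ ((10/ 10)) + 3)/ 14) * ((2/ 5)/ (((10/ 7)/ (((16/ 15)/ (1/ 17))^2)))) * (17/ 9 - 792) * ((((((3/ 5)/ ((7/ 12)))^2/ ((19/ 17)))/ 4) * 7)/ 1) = -676564888064/ 2078125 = -325565.06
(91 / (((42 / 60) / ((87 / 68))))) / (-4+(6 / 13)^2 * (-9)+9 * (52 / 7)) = 6689865 / 2451128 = 2.73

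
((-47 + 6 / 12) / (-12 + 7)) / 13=93 / 130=0.72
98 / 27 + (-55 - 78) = -3493 / 27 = -129.37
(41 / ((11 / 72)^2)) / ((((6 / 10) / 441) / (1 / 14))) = 11158560 / 121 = 92219.50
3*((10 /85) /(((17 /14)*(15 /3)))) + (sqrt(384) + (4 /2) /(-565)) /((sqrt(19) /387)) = -774*sqrt(19) /10735 + 84 /1445 + 3096*sqrt(114) /19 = 1739.55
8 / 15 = 0.53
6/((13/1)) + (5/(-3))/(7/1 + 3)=0.29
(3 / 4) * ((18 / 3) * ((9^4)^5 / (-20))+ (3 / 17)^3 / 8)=-2150301974412480883174863 / 786080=-2735474728287808980.22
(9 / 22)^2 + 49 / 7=3469 / 484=7.17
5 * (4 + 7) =55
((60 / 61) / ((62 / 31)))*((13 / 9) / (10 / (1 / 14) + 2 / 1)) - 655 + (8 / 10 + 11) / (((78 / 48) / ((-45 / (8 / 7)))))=-158929531 / 168909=-940.92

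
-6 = -6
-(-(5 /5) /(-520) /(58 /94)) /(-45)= 47 /678600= 0.00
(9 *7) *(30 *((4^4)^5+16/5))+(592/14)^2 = 101825771848719328/49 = 2078076976504476.08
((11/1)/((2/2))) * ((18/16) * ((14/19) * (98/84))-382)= -637087/152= -4191.36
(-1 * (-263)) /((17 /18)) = 4734 /17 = 278.47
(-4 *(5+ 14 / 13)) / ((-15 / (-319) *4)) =-129.24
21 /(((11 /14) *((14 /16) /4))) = 1344 /11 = 122.18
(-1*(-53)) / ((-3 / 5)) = -265 / 3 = -88.33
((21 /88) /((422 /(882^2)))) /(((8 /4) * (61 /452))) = 461503413 /283162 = 1629.82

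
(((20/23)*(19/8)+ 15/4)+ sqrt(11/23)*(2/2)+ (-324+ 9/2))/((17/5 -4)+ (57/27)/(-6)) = 3895965/11822 -270*sqrt(253)/5911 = 328.83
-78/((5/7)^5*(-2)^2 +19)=-436982/110611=-3.95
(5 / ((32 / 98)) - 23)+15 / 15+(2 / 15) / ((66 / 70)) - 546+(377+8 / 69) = -6391271 / 36432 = -175.43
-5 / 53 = -0.09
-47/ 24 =-1.96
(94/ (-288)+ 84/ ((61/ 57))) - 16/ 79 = 54101251/ 693936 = 77.96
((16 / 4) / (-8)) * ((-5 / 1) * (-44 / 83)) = -110 / 83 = -1.33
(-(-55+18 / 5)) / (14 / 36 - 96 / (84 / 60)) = -32382 / 42955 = -0.75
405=405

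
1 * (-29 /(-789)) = 29 /789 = 0.04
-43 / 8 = -5.38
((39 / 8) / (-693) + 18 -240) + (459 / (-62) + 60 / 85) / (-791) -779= -110160140623 / 110050248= -1001.00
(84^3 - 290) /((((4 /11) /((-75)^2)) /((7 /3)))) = 42764885625 /2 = 21382442812.50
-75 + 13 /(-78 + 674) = -44687 /596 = -74.98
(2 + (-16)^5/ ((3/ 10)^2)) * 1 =-104857582/ 9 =-11650842.44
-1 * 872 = -872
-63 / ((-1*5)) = 63 / 5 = 12.60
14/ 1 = 14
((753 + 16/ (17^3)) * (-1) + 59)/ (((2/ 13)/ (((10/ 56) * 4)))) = -3222.16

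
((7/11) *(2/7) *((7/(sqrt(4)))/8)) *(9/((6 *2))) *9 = 189/352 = 0.54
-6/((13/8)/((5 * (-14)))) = 3360/13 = 258.46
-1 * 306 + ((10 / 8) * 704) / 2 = 134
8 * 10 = 80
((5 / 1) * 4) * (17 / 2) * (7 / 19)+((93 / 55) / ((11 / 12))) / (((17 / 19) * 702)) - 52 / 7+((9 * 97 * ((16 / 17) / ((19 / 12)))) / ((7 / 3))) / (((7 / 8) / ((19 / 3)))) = 621760728068 / 373438065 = 1664.96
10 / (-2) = -5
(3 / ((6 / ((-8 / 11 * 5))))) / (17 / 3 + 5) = -15 / 88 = -0.17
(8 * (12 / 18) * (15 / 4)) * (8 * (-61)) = -9760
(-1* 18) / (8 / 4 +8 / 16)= -36 / 5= -7.20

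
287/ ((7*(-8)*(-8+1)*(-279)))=-41/ 15624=-0.00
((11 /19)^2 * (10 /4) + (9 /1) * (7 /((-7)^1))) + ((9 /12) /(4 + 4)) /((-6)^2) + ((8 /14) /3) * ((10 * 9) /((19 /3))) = -5291105 /970368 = -5.45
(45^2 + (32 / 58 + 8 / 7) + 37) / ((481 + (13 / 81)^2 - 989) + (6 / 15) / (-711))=-1085696893350 / 267242387489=-4.06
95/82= 1.16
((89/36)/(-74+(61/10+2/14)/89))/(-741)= 277235/6143256054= 0.00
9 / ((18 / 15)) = 15 / 2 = 7.50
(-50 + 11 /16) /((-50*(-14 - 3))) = -789 /13600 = -0.06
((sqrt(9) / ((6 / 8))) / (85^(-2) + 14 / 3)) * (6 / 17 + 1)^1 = 117300 / 101153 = 1.16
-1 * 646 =-646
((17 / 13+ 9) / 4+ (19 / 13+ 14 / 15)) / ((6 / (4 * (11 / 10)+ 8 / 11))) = 91133 / 21450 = 4.25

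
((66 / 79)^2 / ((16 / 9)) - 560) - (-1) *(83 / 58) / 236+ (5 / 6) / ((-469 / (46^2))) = -67713480139505 / 120195518856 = -563.36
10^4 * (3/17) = 30000/17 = 1764.71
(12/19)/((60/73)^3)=389017/342000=1.14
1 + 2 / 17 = 19 / 17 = 1.12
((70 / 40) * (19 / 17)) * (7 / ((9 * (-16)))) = -931 / 9792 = -0.10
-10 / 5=-2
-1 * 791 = -791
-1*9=-9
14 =14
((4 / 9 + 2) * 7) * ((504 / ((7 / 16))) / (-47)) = -19712 / 47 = -419.40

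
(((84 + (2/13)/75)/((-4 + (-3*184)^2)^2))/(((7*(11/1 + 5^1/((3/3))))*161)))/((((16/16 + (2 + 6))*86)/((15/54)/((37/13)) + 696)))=18984924551/420705913957665336000000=0.00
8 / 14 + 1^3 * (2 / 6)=19 / 21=0.90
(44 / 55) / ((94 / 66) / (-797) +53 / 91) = 2393391 / 1737095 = 1.38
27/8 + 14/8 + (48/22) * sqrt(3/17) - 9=-31/8 + 24 * sqrt(51)/187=-2.96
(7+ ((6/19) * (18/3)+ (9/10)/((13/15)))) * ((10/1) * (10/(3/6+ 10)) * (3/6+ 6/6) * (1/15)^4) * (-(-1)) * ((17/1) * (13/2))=11917/38475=0.31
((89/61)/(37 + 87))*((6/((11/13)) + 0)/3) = 1157/41602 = 0.03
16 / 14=8 / 7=1.14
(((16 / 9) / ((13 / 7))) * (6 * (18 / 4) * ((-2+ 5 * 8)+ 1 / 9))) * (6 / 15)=76832 / 195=394.01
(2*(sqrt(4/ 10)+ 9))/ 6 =sqrt(10)/ 15+ 3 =3.21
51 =51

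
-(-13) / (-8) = -13 / 8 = -1.62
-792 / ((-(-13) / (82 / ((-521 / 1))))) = 64944 / 6773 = 9.59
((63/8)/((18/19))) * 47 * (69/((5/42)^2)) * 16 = 760846716/25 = 30433868.64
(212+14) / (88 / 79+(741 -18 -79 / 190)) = 0.31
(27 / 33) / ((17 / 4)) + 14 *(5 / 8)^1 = 6689 / 748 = 8.94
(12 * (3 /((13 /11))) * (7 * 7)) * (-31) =-46271.08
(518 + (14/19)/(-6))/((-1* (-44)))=11.77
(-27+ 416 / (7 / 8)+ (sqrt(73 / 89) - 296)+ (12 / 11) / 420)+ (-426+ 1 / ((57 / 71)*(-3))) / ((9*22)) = sqrt(6497) / 89+ 178083413 / 1185030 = 151.18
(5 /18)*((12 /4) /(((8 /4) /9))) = 15 /4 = 3.75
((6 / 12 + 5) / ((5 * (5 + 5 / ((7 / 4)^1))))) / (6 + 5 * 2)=7 / 800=0.01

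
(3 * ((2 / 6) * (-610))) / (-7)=610 / 7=87.14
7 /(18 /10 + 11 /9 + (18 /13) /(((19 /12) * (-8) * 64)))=4979520 /2148673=2.32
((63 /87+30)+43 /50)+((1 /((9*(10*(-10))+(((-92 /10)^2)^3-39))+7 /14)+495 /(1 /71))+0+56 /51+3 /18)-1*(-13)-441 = 8102967993558899879 /233179949345775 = 34749.85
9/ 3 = 3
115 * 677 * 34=2647070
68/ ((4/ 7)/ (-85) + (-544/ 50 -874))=-0.08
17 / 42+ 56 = 2369 / 42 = 56.40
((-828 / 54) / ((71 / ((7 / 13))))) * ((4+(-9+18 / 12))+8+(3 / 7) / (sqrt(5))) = -483 / 923 -46 * sqrt(5) / 4615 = -0.55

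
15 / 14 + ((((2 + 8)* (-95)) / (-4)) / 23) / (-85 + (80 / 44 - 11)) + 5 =284115 / 47656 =5.96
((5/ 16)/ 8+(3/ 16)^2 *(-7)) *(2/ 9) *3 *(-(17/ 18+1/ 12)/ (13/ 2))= 1961/ 89856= 0.02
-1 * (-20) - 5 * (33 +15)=-220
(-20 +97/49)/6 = -883/294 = -3.00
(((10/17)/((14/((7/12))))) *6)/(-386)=-5/13124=-0.00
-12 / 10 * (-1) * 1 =6 / 5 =1.20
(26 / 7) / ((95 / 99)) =2574 / 665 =3.87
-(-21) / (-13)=-21 / 13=-1.62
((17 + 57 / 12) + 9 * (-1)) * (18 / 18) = 51 / 4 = 12.75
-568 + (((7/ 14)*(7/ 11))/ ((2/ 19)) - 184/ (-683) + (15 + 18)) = -15978885/ 30052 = -531.71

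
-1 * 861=-861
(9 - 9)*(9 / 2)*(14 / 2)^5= 0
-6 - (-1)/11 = -65/11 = -5.91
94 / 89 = 1.06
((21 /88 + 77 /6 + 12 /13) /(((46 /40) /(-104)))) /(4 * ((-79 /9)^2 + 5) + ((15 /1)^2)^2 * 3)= -25936740 /3119100127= -0.01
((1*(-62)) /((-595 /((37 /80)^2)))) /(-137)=-42439 /260848000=-0.00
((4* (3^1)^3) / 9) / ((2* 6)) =1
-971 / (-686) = 971 / 686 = 1.42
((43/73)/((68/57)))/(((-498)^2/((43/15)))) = 35131/6155459280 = 0.00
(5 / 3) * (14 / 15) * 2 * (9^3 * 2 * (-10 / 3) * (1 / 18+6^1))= -91560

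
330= 330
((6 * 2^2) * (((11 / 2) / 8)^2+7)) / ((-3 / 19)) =-36347 / 32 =-1135.84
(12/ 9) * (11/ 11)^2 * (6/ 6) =4/ 3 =1.33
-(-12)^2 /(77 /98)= -2016 /11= -183.27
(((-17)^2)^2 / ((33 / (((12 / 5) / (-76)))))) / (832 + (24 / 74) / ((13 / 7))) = -0.10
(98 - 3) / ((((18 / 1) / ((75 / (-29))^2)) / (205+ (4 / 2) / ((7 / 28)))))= 12646875 / 1682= 7518.95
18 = 18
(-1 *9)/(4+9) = -9/13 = -0.69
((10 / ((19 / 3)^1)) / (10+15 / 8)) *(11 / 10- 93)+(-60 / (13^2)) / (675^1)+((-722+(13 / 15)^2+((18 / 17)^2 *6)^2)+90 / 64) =-25197749088589763 / 36687835360800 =-686.81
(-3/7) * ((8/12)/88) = -0.00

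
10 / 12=5 / 6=0.83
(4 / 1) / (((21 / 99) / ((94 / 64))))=1551 / 56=27.70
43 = 43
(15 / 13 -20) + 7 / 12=-2849 / 156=-18.26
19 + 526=545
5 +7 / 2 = 17 / 2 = 8.50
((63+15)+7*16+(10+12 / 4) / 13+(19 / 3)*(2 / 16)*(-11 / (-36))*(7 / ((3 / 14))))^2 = 66448981729 / 1679616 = 39562.01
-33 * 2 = -66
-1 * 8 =-8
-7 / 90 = -0.08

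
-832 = -832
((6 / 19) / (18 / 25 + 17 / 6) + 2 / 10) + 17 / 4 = 919303 / 202540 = 4.54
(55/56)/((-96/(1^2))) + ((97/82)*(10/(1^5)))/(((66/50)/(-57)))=-1238520805/2424576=-510.82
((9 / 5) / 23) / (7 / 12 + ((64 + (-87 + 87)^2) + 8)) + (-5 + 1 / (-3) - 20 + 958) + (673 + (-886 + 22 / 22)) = 216557054 / 300495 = 720.67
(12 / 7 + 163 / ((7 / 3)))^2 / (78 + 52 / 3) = 753003 / 14014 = 53.73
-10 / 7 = -1.43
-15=-15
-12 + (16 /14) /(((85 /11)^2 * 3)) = -1819732 /151725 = -11.99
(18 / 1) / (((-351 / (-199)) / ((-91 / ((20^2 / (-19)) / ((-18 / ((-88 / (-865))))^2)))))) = 1380909.91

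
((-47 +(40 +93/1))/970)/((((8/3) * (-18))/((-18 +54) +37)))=-0.13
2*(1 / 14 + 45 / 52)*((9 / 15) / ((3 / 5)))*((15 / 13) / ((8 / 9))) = 46035 / 18928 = 2.43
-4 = -4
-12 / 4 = -3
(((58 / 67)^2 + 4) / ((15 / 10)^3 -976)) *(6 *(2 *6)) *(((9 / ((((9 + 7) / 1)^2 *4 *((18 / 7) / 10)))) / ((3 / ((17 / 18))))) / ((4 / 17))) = -26956475 / 1676587632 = -0.02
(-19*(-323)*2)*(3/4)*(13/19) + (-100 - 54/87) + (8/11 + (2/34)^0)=3955349/638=6199.61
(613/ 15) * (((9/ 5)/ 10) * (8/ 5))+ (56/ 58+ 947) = 17395199/ 18125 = 959.74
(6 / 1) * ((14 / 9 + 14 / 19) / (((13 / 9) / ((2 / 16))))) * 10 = 2940 / 247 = 11.90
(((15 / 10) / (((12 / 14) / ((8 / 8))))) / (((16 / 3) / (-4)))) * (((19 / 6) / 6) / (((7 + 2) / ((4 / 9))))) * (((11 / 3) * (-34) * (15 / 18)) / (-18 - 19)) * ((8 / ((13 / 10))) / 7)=-88825 / 1051947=-0.08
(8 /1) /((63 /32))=256 /63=4.06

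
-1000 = -1000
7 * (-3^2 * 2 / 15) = -42 / 5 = -8.40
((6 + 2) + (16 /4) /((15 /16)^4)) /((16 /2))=1.65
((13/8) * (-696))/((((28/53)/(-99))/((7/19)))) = 5934357/76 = 78083.64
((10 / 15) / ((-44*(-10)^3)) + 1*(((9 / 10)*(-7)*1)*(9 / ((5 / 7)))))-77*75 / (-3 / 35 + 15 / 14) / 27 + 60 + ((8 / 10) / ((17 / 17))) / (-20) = -3229815833 / 13662000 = -236.41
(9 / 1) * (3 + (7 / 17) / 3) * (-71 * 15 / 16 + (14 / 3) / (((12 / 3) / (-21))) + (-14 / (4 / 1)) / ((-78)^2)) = -22161110 / 8619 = -2571.19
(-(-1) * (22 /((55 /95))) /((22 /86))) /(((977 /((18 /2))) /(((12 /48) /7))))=7353 /150458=0.05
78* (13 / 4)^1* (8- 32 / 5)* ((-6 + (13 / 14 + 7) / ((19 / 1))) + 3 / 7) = -1390194 / 665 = -2090.52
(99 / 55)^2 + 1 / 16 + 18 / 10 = 2041 / 400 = 5.10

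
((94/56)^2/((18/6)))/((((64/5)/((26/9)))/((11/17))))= 1579435/11515392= 0.14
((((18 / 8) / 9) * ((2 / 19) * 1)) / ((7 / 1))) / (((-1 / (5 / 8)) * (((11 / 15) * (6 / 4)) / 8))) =-25 / 1463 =-0.02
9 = 9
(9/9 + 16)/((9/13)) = 221/9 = 24.56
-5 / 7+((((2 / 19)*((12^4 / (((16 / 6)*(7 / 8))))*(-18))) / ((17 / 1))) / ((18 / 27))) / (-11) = 3341467 / 24871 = 134.35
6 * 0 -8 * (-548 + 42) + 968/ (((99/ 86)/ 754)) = 5742704/ 9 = 638078.22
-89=-89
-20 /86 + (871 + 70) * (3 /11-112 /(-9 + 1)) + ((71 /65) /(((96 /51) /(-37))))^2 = 28427170069313 /2046387200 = 13891.39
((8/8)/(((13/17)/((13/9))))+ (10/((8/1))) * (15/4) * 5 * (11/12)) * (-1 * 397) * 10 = -26724055/288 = -92791.86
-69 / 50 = -1.38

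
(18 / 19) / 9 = 2 / 19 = 0.11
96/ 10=48/ 5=9.60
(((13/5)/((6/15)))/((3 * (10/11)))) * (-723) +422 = -26023/20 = -1301.15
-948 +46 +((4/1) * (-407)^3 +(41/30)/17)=-137535511699/510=-269677473.92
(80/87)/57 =80/4959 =0.02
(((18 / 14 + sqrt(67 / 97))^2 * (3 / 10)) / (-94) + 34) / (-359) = -7593623 / 80197369 + 27 * sqrt(6499) / 114567670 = -0.09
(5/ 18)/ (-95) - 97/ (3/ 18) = -199045/ 342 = -582.00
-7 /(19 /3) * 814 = -17094 /19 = -899.68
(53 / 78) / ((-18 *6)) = -53 / 8424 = -0.01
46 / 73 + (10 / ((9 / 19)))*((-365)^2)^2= 374699013195.07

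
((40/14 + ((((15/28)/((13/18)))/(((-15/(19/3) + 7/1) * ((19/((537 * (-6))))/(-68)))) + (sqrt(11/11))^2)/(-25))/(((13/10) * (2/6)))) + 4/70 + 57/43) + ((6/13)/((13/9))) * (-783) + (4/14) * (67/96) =-55908537617/134294160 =-416.31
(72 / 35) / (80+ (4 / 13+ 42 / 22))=3432 / 137165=0.03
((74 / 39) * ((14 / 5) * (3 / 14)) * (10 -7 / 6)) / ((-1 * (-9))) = 1961 / 1755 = 1.12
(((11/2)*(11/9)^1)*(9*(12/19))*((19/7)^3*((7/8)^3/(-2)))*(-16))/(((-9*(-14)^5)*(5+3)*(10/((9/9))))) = 43681/4130488320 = 0.00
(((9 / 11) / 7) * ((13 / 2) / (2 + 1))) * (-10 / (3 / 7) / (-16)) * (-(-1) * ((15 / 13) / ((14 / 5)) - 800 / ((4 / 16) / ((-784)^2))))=-1789878271625 / 2464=-726411636.21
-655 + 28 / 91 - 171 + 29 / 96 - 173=-1245991 / 1248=-998.39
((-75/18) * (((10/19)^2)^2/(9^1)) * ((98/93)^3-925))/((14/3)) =46443064562500/6603950341611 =7.03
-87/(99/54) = -522/11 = -47.45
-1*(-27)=27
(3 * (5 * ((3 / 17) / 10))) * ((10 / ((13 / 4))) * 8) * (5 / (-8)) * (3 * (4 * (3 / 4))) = -8100 / 221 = -36.65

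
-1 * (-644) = 644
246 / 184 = 123 / 92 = 1.34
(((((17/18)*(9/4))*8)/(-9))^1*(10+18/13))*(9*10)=-25160/13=-1935.38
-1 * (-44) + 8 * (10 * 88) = 7084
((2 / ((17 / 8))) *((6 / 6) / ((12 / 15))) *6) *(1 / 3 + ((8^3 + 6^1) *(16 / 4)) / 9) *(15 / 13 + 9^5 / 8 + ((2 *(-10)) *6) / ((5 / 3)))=2629263625 / 221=11897120.48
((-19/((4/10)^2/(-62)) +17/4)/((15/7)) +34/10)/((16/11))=2271203/960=2365.84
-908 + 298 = -610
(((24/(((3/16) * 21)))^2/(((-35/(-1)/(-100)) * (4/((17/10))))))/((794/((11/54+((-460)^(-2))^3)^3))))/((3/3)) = -0.00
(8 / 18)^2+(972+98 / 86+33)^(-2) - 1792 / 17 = -271182570530407 / 2577432379392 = -105.21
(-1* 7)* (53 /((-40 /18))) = 3339 /20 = 166.95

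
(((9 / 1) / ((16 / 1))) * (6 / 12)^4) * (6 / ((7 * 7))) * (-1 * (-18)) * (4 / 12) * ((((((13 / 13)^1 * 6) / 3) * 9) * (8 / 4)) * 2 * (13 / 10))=9477 / 3920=2.42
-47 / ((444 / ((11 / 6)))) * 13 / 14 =-6721 / 37296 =-0.18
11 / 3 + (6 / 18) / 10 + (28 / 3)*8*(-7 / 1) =-15569 / 30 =-518.97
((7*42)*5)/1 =1470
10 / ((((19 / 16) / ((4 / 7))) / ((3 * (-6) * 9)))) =-103680 / 133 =-779.55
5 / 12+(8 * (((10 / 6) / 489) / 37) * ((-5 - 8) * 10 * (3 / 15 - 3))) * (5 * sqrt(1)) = 381665 / 217116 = 1.76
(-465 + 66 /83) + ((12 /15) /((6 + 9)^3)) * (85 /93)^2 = -224935095727 /484560225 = -464.20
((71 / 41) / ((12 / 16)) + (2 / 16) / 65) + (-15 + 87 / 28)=-4290049 / 447720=-9.58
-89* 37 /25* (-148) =487364 /25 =19494.56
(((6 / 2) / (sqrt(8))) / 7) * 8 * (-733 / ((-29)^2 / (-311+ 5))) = 1345788 * sqrt(2) / 5887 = 323.29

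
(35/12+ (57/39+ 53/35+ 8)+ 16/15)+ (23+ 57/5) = 269501/5460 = 49.36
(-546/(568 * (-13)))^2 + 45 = 3629961/80656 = 45.01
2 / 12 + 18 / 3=37 / 6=6.17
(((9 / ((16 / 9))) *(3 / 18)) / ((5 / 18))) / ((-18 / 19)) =-513 / 160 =-3.21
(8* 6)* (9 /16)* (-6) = -162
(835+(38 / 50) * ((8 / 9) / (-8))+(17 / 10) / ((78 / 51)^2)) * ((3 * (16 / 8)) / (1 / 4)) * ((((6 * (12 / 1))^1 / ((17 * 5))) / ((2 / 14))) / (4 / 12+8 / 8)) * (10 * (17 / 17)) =64059004044 / 71825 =891876.14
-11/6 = -1.83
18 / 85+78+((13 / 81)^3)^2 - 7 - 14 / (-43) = 73846586116137484 / 1032279955838055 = 71.54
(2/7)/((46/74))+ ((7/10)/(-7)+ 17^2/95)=104059/30590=3.40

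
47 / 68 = 0.69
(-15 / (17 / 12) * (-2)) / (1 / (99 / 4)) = 8910 / 17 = 524.12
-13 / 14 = -0.93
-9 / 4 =-2.25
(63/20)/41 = 63/820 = 0.08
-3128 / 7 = -446.86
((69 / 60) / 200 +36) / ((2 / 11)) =1584253 / 8000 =198.03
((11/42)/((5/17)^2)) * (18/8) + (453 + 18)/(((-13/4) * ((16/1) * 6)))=48253/9100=5.30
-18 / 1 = -18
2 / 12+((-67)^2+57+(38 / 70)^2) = 33416491 / 7350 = 4546.46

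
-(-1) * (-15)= -15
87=87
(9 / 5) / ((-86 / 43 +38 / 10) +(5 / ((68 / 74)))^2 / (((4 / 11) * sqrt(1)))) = 41616 / 1923991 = 0.02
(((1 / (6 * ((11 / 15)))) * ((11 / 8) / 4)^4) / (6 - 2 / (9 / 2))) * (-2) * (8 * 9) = -107811 / 1310720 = -0.08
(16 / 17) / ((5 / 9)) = 144 / 85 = 1.69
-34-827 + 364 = -497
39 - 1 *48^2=-2265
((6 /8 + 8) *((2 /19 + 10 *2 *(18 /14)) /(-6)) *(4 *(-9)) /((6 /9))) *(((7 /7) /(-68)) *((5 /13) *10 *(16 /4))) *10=-1136250 /247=-4600.20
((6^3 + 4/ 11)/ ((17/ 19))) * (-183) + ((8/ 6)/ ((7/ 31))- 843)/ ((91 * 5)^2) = -2116288412869/ 47822775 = -44252.73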